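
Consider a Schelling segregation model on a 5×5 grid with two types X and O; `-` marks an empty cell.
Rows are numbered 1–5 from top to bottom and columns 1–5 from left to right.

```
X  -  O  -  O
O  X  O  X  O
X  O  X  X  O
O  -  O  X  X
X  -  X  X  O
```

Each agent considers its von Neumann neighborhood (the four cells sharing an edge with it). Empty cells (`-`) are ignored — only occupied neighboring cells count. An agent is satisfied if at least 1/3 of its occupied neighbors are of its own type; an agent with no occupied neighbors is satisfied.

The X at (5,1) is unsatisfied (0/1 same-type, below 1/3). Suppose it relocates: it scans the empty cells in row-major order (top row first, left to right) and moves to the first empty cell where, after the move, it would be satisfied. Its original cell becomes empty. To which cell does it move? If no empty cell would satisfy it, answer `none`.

(1,2)

Vacating (5,1). Empty cells in order:
  (1,2): 2/3 same-type → satisfied — stop here.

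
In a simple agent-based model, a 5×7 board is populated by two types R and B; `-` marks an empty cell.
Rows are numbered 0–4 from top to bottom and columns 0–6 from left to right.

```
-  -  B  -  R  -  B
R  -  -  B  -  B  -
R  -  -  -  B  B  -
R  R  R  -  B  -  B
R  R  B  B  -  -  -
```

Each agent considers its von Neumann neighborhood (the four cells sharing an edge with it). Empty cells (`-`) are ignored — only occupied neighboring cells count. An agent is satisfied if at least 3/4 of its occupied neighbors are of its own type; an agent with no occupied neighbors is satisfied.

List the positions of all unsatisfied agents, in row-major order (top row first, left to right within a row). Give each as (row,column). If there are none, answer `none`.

(0,2)B 0/0 satisfied
(0,4)R 0/0 satisfied
(0,6)B 0/0 satisfied
(1,0)R 1/1 satisfied
(1,3)B 0/0 satisfied
(1,5)B 1/1 satisfied
(2,0)R 2/2 satisfied
(2,4)B 2/2 satisfied
(2,5)B 2/2 satisfied
(3,0)R 3/3 satisfied
(3,1)R 3/3 satisfied
(3,2)R 1/2 not
(3,4)B 1/1 satisfied
(3,6)B 0/0 satisfied
(4,0)R 2/2 satisfied
(4,1)R 2/3 not
(4,2)B 1/3 not
(4,3)B 1/1 satisfied

(3,2), (4,1), (4,2)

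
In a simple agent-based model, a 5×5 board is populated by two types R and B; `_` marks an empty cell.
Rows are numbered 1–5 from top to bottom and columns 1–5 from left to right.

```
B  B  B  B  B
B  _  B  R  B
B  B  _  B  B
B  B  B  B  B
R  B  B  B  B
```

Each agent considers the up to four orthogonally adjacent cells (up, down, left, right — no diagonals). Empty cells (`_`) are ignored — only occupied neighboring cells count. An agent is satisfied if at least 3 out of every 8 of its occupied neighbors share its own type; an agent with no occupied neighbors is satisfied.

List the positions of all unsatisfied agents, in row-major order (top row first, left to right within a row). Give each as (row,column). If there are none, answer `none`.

(1,1)B 2/2 satisfied
(1,2)B 2/2 satisfied
(1,3)B 3/3 satisfied
(1,4)B 2/3 satisfied
(1,5)B 2/2 satisfied
(2,1)B 2/2 satisfied
(2,3)B 1/2 satisfied
(2,4)R 0/4 not
(2,5)B 2/3 satisfied
(3,1)B 3/3 satisfied
(3,2)B 2/2 satisfied
(3,4)B 2/3 satisfied
(3,5)B 3/3 satisfied
(4,1)B 2/3 satisfied
(4,2)B 4/4 satisfied
(4,3)B 3/3 satisfied
(4,4)B 4/4 satisfied
(4,5)B 3/3 satisfied
(5,1)R 0/2 not
(5,2)B 2/3 satisfied
(5,3)B 3/3 satisfied
(5,4)B 3/3 satisfied
(5,5)B 2/2 satisfied

(2,4), (5,1)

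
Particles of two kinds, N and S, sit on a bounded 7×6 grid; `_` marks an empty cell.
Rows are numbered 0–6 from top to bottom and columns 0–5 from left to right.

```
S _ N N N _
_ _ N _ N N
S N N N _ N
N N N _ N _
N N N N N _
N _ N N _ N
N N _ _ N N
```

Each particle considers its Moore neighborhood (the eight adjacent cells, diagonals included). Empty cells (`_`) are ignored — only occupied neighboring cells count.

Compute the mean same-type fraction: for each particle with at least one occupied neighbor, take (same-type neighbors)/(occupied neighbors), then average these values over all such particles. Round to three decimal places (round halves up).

(0,0)S — no occupied neighbors
(0,2)N 2/2
(0,3)N 4/4
(0,4)N 3/3
(1,2)N 5/5
(1,4)N 5/5
(1,5)N 3/3
(2,0)S 0/3
(2,1)N 5/6
(2,2)N 5/5
(2,3)N 5/5
(2,5)N 3/3
(3,0)N 4/5
(3,1)N 7/8
(3,2)N 7/7
(3,4)N 4/4
(4,0)N 4/4
(4,1)N 7/7
(4,2)N 6/6
(4,3)N 6/6
(4,4)N 4/4
(5,0)N 4/4
(5,2)N 5/5
(5,3)N 5/5
(5,5)N 3/3
(6,0)N 2/2
(6,1)N 3/3
(6,4)N 3/3
(6,5)N 2/2
Sum over 28 particles: 2/2 + 4/4 + 3/3 + 5/5 + 5/5 + 3/3 + 0/3 + 5/6 + 5/5 + 5/5 + 3/3 + 4/5 + 7/8 + 7/7 + 4/4 + 4/4 + 7/7 + 6/6 + 6/6 + 4/4 + 4/4 + 5/5 + 5/5 + 3/3 + 2/2 + 3/3 + 3/3 + 2/2 = 3181/120; mean = 3181/120 ÷ 28 = 3181/3360 = 0.946726… → 0.947.

0.947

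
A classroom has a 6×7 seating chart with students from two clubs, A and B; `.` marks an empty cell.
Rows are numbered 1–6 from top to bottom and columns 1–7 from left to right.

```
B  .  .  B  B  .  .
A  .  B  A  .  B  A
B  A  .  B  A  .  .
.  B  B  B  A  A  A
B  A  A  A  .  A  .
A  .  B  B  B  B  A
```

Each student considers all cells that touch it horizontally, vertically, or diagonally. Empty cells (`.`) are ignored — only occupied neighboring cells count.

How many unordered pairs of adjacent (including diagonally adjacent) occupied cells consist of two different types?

Scan each occupied cell's neighbors to the right and below (and the two forward diagonals) so each pair is counted once.
From row 1: 3 unlike of 6 pairs (running 3/6).
From row 2: 6 unlike of 9 pairs (running 9/15).
From row 3: 6 unlike of 11 pairs (running 15/26).
From row 4: 8 unlike of 17 pairs (running 23/43).
From row 5: 10 unlike of 14 pairs (running 33/57).
From row 6: 1 unlike of 4 pairs (running 34/61).
Total adjacent occupied pairs: 61; unlike-type pairs: 34.

34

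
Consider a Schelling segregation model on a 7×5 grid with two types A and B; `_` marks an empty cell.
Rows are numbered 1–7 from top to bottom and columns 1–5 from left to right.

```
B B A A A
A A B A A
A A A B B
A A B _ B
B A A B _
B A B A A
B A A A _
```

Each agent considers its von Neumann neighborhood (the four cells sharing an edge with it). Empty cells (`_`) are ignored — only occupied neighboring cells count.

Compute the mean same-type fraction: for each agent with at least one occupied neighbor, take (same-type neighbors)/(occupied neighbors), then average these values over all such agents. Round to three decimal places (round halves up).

Row 1: (1,1)B 1/2 · (1,2)B 1/3 · (1,3)A 1/3 · (1,4)A 3/3 · (1,5)A 2/2
Row 2: (2,1)A 2/3 · (2,2)A 2/4 · (2,3)B 0/4 · (2,4)A 2/4 · (2,5)A 2/3
Row 3: (3,1)A 3/3 · (3,2)A 4/4 · (3,3)A 1/4 · (3,4)B 1/3 · (3,5)B 2/3
Row 4: (4,1)A 2/3 · (4,2)A 3/4 · (4,3)B 0/3 · (4,5)B 1/1
Row 5: (5,1)B 1/3 · (5,2)A 3/4 · (5,3)A 1/4 · (5,4)B 0/2
Row 6: (6,1)B 2/3 · (6,2)A 2/4 · (6,3)B 0/4 · (6,4)A 2/4 · (6,5)A 1/1
Row 7: (7,1)B 1/2 · (7,2)A 2/3 · (7,3)A 2/3 · (7,4)A 2/2
Sum over 32 agents: 1/2 + 1/3 + 1/3 + 3/3 + 2/2 + 2/3 + 2/4 + 0/4 + 2/4 + 2/3 + 3/3 + 4/4 + 1/4 + 1/3 + 2/3 + 2/3 + 3/4 + 0/3 + 1/1 + 1/3 + 3/4 + 1/4 + 0/2 + 2/3 + 2/4 + 0/4 + 2/4 + 1/1 + 1/2 + 2/3 + 2/3 + 2/2 = 18; mean = 18 ÷ 32 = 9/16 = 0.5625 → 0.563.

0.563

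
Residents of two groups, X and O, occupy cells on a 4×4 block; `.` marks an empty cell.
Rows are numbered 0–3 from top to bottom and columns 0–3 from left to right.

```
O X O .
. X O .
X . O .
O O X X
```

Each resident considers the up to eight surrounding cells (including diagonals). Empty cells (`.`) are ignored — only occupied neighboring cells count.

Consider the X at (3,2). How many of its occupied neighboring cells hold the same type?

Occupied neighbors of (3,2): (2,2)=O, (3,1)=O, (3,3)=X.
Same type (X): 1 of 3.

1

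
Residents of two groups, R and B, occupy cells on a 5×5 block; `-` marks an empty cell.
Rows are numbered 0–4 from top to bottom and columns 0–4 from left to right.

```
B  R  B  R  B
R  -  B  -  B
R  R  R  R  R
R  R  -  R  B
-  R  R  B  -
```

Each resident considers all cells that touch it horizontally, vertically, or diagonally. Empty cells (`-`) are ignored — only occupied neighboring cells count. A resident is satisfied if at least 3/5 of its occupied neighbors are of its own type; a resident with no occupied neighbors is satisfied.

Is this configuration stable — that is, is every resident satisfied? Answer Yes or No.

No

(0,0)B 0/2 ✗
(0,1)R 1/4 ✗
(0,2)B 1/3 ✗
(0,3)R 0/4 ✗
(0,4)B 1/2 ✗
(1,0)R 3/4 ✓
(1,2)B 1/6 ✗
(1,4)B 1/4 ✗
(2,0)R 4/4 ✓
(2,1)R 5/6 ✓
(2,2)R 4/5 ✓
(2,3)R 3/6 ✗
(2,4)R 2/4 ✗
(3,0)R 4/4 ✓
(3,1)R 6/6 ✓
(3,3)R 4/6 ✓
(3,4)B 1/4 ✗
(4,1)R 3/3 ✓
(4,2)R 3/4 ✓
(4,3)B 1/3 ✗
For instance (0,0) has only 0/2 same-type neighbors, below 3/5.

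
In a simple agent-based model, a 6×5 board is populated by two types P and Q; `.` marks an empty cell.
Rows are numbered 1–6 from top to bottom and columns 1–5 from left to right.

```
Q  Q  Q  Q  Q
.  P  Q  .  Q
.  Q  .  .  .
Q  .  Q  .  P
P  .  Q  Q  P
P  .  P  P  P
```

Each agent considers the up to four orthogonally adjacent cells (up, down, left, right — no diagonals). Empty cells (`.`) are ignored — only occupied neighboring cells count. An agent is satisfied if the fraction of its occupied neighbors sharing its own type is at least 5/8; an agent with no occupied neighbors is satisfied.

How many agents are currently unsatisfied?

7

(1,1)Q 1/1 satisfied
(1,2)Q 2/3 satisfied
(1,3)Q 3/3 satisfied
(1,4)Q 2/2 satisfied
(1,5)Q 2/2 satisfied
(2,2)P 0/3 not
(2,3)Q 1/2 not
(2,5)Q 1/1 satisfied
(3,2)Q 0/1 not
(4,1)Q 0/1 not
(4,3)Q 1/1 satisfied
(4,5)P 1/1 satisfied
(5,1)P 1/2 not
(5,3)Q 2/3 satisfied
(5,4)Q 1/3 not
(5,5)P 2/3 satisfied
(6,1)P 1/1 satisfied
(6,3)P 1/2 not
(6,4)P 2/3 satisfied
(6,5)P 2/2 satisfied
Unsatisfied: (2,2), (2,3), (3,2), (4,1), (5,1), (5,4), (6,3) — 7 in total.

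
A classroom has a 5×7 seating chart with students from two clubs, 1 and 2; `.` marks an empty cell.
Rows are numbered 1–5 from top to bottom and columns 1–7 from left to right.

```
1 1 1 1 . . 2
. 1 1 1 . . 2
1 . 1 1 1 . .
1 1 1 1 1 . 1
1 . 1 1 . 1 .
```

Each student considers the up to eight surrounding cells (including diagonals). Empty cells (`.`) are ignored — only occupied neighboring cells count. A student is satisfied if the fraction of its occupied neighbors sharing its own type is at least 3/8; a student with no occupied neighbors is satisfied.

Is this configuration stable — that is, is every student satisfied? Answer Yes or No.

Row 1: (1,1)1 2/2 ✓ · (1,2)1 4/4 ✓ · (1,3)1 5/5 ✓ · (1,4)1 3/3 ✓ · (1,7)2 1/1 ✓
Row 2: (2,2)1 6/6 ✓ · (2,3)1 7/7 ✓ · (2,4)1 6/6 ✓ · (2,7)2 1/1 ✓
Row 3: (3,1)1 3/3 ✓ · (3,3)1 7/7 ✓ · (3,4)1 7/7 ✓ · (3,5)1 4/4 ✓
Row 4: (4,1)1 3/3 ✓ · (4,2)1 6/6 ✓ · (4,3)1 6/6 ✓ · (4,4)1 7/7 ✓ · (4,5)1 5/5 ✓ · (4,7)1 1/1 ✓
Row 5: (5,1)1 2/2 ✓ · (5,3)1 4/4 ✓ · (5,4)1 4/4 ✓ · (5,6)1 2/2 ✓
All meet the threshold, so the configuration is stable.

Yes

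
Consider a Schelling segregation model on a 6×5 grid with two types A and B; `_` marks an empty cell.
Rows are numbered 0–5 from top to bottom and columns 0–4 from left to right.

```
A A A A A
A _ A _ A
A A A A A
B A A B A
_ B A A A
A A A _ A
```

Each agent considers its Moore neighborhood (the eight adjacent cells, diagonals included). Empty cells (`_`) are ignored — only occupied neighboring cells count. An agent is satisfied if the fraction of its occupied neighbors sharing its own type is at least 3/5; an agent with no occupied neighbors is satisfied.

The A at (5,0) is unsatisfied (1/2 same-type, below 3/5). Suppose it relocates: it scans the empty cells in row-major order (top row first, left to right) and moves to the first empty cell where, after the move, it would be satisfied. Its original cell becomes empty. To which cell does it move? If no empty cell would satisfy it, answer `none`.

(1,1)

Vacating (5,0). Empty cells in order:
  (1,1): 8/8 same-type → satisfied — stop here.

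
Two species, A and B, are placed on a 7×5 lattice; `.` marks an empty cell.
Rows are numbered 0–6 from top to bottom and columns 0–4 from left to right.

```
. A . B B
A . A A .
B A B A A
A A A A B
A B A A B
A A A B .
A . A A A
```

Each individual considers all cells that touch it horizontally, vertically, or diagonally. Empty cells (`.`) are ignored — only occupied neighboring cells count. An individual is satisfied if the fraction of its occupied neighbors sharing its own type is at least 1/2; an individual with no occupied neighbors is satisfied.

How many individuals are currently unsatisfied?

6

(0,1)A 2/2 ok
(0,3)B 1/3 unhappy
(0,4)B 1/2 ok
(1,0)A 2/3 ok
(1,2)A 4/6 ok
(1,3)A 3/6 ok
(2,0)B 0/4 unhappy
(2,1)A 5/7 ok
(2,2)B 0/7 unhappy
(2,3)A 5/7 ok
(2,4)A 3/4 ok
(3,0)A 3/5 ok
(3,1)A 5/8 ok
(3,2)A 6/8 ok
(3,3)A 5/8 ok
(3,4)B 1/5 unhappy
(4,0)A 4/5 ok
(4,1)B 0/8 unhappy
(4,2)A 6/8 ok
(4,3)A 4/7 ok
(4,4)B 2/4 ok
(5,0)A 3/4 ok
(5,1)A 6/7 ok
(5,2)A 5/7 ok
(5,3)B 1/7 unhappy
(6,0)A 2/2 ok
(6,2)A 3/4 ok
(6,3)A 3/4 ok
(6,4)A 1/2 ok
Unsatisfied: (0,3), (2,0), (2,2), (3,4), (4,1), (5,3) — 6 in total.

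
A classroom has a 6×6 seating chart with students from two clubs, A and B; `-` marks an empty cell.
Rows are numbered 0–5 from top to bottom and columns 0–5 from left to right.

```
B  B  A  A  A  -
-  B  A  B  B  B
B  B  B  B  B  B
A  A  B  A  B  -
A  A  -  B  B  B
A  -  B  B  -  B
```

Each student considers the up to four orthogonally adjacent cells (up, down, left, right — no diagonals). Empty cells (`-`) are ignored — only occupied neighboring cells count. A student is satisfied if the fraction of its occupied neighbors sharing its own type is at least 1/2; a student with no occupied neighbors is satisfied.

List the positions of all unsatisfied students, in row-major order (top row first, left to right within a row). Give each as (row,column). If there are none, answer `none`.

(1,2), (3,2), (3,3)

(0,0)B 1/1 ok
(0,1)B 2/3 ok
(0,2)A 2/3 ok
(0,3)A 2/3 ok
(0,4)A 1/2 ok
(1,1)B 2/3 ok
(1,2)A 1/4 unhappy
(1,3)B 2/4 ok
(1,4)B 3/4 ok
(1,5)B 2/2 ok
(2,0)B 1/2 ok
(2,1)B 3/4 ok
(2,2)B 3/4 ok
(2,3)B 3/4 ok
(2,4)B 4/4 ok
(2,5)B 2/2 ok
(3,0)A 2/3 ok
(3,1)A 2/4 ok
(3,2)B 1/3 unhappy
(3,3)A 0/4 unhappy
(3,4)B 2/3 ok
(4,0)A 3/3 ok
(4,1)A 2/2 ok
(4,3)B 2/3 ok
(4,4)B 3/3 ok
(4,5)B 2/2 ok
(5,0)A 1/1 ok
(5,2)B 1/1 ok
(5,3)B 2/2 ok
(5,5)B 1/1 ok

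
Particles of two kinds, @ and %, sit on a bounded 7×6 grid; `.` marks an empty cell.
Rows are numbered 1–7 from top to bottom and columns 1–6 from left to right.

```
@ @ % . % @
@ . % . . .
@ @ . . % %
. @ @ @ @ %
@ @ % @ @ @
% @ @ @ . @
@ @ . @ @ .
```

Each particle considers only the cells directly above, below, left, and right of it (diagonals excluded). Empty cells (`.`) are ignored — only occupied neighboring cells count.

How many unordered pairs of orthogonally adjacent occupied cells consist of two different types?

Scan each occupied cell's neighbors to the right and below so each pair is counted once.
Row 1: @(1,1)–@(1,2)= @(1,1)–@(2,1)= @(1,2)–%(1,3)≠ %(1,3)–%(2,3)= %(1,5)–@(1,6)≠  → 2/5 unlike.
Row 2: @(2,1)–@(3,1)=  → 0/1 unlike.
Row 3: @(3,1)–@(3,2)= @(3,2)–@(4,2)= %(3,5)–%(3,6)= %(3,5)–@(4,5)≠ %(3,6)–%(4,6)=  → 1/5 unlike.
Row 4: @(4,2)–@(4,3)= @(4,2)–@(5,2)= @(4,3)–@(4,4)= @(4,3)–%(5,3)≠ @(4,4)–@(4,5)= @(4,4)–@(5,4)= @(4,5)–%(4,6)≠ @(4,5)–@(5,5)= %(4,6)–@(5,6)≠  → 3/9 unlike.
Row 5: @(5,1)–@(5,2)= @(5,1)–%(6,1)≠ @(5,2)–%(5,3)≠ @(5,2)–@(6,2)= %(5,3)–@(5,4)≠ %(5,3)–@(6,3)≠ @(5,4)–@(5,5)= @(5,4)–@(6,4)= @(5,5)–@(5,6)= @(5,6)–@(6,6)=  → 4/10 unlike.
Row 6: %(6,1)–@(6,2)≠ %(6,1)–@(7,1)≠ @(6,2)–@(6,3)= @(6,2)–@(7,2)= @(6,3)–@(6,4)= @(6,4)–@(7,4)=  → 2/6 unlike.
Row 7: @(7,1)–@(7,2)= @(7,4)–@(7,5)=  → 0/2 unlike.
Total adjacent occupied pairs: 38; unlike-type pairs: 12.

12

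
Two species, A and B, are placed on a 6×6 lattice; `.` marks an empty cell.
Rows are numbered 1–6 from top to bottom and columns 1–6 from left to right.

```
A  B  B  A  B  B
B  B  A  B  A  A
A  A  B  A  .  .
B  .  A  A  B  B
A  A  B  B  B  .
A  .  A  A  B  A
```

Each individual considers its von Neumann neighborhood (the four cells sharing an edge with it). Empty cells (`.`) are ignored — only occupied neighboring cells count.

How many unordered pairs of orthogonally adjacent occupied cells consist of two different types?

28

Scan each occupied cell's neighbors to the right and below so each pair is counted once.
Row 1: A(1,1)–B(1,2)≠ A(1,1)–B(2,1)≠ B(1,2)–B(1,3)= B(1,2)–B(2,2)= B(1,3)–A(1,4)≠ B(1,3)–A(2,3)≠ A(1,4)–B(1,5)≠ A(1,4)–B(2,4)≠ B(1,5)–B(1,6)= B(1,5)–A(2,5)≠ B(1,6)–A(2,6)≠  → 8/11 unlike.
Row 2: B(2,1)–B(2,2)= B(2,1)–A(3,1)≠ B(2,2)–A(2,3)≠ B(2,2)–A(3,2)≠ A(2,3)–B(2,4)≠ A(2,3)–B(3,3)≠ B(2,4)–A(2,5)≠ B(2,4)–A(3,4)≠ A(2,5)–A(2,6)=  → 7/9 unlike.
Row 3: A(3,1)–A(3,2)= A(3,1)–B(4,1)≠ A(3,2)–B(3,3)≠ B(3,3)–A(3,4)≠ B(3,3)–A(4,3)≠ A(3,4)–A(4,4)=  → 4/6 unlike.
Row 4: B(4,1)–A(5,1)≠ A(4,3)–A(4,4)= A(4,3)–B(5,3)≠ A(4,4)–B(4,5)≠ A(4,4)–B(5,4)≠ B(4,5)–B(4,6)= B(4,5)–B(5,5)=  → 4/7 unlike.
Row 5: A(5,1)–A(5,2)= A(5,1)–A(6,1)= A(5,2)–B(5,3)≠ B(5,3)–B(5,4)= B(5,3)–A(6,3)≠ B(5,4)–B(5,5)= B(5,4)–A(6,4)≠ B(5,5)–B(6,5)=  → 3/8 unlike.
Row 6: A(6,3)–A(6,4)= A(6,4)–B(6,5)≠ B(6,5)–A(6,6)≠  → 2/3 unlike.
Total adjacent occupied pairs: 44; unlike-type pairs: 28.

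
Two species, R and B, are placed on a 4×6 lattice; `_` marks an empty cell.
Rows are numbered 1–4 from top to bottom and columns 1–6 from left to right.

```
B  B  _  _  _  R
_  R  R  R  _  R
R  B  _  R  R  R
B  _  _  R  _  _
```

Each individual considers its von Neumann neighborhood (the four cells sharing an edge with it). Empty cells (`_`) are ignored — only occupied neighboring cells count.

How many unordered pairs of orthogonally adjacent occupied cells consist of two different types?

Scan each occupied cell's neighbors to the right and below so each pair is counted once.
Row 1: B(1,1)–B(1,2)= B(1,2)–R(2,2)≠ R(1,6)–R(2,6)=  → 1/3 unlike.
Row 2: R(2,2)–R(2,3)= R(2,2)–B(3,2)≠ R(2,3)–R(2,4)= R(2,4)–R(3,4)= R(2,6)–R(3,6)=  → 1/5 unlike.
Row 3: R(3,1)–B(3,2)≠ R(3,1)–B(4,1)≠ R(3,4)–R(3,5)= R(3,4)–R(4,4)= R(3,5)–R(3,6)=  → 2/5 unlike.
Total adjacent occupied pairs: 13; unlike-type pairs: 4.

4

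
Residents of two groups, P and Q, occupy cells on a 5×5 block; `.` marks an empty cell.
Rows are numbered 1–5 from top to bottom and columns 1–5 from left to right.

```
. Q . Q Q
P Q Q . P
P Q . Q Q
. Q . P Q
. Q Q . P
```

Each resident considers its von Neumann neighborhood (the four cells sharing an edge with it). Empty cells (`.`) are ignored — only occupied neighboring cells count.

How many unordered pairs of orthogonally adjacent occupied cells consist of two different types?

Scan each occupied cell's neighbors to the right and below so each pair is counted once.
Row 1: Q(1,2)–Q(2,2)= Q(1,4)–Q(1,5)= Q(1,5)–P(2,5)≠  → 1/3 unlike.
Row 2: P(2,1)–Q(2,2)≠ P(2,1)–P(3,1)= Q(2,2)–Q(2,3)= Q(2,2)–Q(3,2)= P(2,5)–Q(3,5)≠  → 2/5 unlike.
Row 3: P(3,1)–Q(3,2)≠ Q(3,2)–Q(4,2)= Q(3,4)–Q(3,5)= Q(3,4)–P(4,4)≠ Q(3,5)–Q(4,5)=  → 2/5 unlike.
Row 4: Q(4,2)–Q(5,2)= P(4,4)–Q(4,5)≠ Q(4,5)–P(5,5)≠  → 2/3 unlike.
Row 5: Q(5,2)–Q(5,3)=  → 0/1 unlike.
Total adjacent occupied pairs: 17; unlike-type pairs: 7.

7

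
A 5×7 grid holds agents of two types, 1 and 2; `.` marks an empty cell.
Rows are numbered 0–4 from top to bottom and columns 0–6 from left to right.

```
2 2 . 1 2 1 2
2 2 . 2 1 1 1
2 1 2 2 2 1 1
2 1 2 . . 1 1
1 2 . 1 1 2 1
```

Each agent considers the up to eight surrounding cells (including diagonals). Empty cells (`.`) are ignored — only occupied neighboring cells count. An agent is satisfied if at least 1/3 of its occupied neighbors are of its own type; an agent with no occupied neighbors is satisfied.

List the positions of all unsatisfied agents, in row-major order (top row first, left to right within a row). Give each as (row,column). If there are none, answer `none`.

(0,4), (0,6), (2,1), (3,1), (4,5)

(0,0)2 3/3 satisfied
(0,1)2 3/3 satisfied
(0,3)1 1/3 satisfied
(0,4)2 1/5 not
(0,5)1 3/5 satisfied
(0,6)2 0/3 not
(1,0)2 4/5 satisfied
(1,1)2 5/6 satisfied
(1,3)2 4/6 satisfied
(1,4)1 4/8 satisfied
(1,5)1 5/8 satisfied
(1,6)1 4/5 satisfied
(2,0)2 3/5 satisfied
(2,1)1 1/7 not
(2,2)2 4/6 satisfied
(2,3)2 4/5 satisfied
(2,4)2 2/6 satisfied
(2,5)1 6/7 satisfied
(2,6)1 5/5 satisfied
(3,0)2 2/5 satisfied
(3,1)1 2/7 not
(3,2)2 3/6 satisfied
(3,5)1 5/7 satisfied
(3,6)1 4/5 satisfied
(4,0)1 1/3 satisfied
(4,1)2 2/4 satisfied
(4,3)1 1/2 satisfied
(4,4)1 2/3 satisfied
(4,5)2 0/4 not
(4,6)1 2/3 satisfied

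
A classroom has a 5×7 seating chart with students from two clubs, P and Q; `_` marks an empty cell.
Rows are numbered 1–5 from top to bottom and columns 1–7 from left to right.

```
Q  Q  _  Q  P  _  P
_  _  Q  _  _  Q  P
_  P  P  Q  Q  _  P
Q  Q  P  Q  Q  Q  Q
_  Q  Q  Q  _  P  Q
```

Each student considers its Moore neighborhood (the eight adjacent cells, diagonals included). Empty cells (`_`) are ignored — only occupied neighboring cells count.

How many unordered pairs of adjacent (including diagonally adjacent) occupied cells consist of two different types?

Scan each occupied cell's neighbors to the right and below (and the two forward diagonals) so each pair is counted once.
From row 1: 3 unlike of 7 pairs (running 3/7).
From row 2: 4 unlike of 7 pairs (running 7/14).
From row 3: 8 unlike of 17 pairs (running 15/31).
From row 4: 8 unlike of 20 pairs (running 23/51).
From row 5: 1 unlike of 3 pairs (running 24/54).
Total adjacent occupied pairs: 54; unlike-type pairs: 24.

24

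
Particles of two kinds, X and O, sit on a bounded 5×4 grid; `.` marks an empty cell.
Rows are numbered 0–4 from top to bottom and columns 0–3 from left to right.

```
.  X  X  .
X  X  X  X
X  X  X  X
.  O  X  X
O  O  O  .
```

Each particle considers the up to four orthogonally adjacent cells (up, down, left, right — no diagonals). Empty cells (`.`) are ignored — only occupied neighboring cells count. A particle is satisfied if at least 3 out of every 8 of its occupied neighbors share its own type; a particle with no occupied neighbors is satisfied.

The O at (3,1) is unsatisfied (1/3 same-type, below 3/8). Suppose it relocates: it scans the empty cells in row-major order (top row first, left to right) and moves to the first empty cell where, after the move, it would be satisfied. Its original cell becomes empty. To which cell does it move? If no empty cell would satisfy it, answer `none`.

Vacating (3,1). Empty cells in order:
  (0,0): 0/2 same-type → still unsatisfied.
  (0,3): 0/2 same-type → still unsatisfied.
  (3,0): 1/2 same-type → satisfied — stop here.

(3,0)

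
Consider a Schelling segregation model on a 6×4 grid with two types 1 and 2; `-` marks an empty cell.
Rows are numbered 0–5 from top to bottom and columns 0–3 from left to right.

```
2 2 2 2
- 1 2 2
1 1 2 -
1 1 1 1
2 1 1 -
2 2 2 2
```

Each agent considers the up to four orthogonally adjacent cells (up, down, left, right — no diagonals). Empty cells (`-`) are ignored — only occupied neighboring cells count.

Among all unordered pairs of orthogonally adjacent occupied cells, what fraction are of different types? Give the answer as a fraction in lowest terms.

Scan each occupied cell's neighbors to the right and below so each pair is counted once.
From row 0: 1 unlike of 6 pairs (running 1/6).
From row 1: 1 unlike of 4 pairs (running 2/10).
From row 2: 2 unlike of 5 pairs (running 4/15).
From row 3: 1 unlike of 6 pairs (running 5/21).
From row 4: 3 unlike of 5 pairs (running 8/26).
From row 5: 0 unlike of 3 pairs (running 8/29).
Total adjacent occupied pairs: 29; unlike-type pairs: 8.
8/29 is already in lowest terms.

8/29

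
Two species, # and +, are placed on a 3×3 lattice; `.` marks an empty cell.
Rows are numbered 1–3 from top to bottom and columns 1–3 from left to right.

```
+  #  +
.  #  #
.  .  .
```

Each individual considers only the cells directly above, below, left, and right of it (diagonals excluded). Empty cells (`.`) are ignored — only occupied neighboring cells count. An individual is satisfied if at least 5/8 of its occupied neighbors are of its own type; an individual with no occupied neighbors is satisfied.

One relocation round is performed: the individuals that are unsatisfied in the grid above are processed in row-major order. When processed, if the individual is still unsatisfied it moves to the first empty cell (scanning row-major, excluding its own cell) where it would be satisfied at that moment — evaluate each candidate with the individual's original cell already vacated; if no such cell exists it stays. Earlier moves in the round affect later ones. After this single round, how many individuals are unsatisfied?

Initially unsatisfied (in order): (1,1), (1,2), (1,3), (2,3).
  (1,1) → (3,1).
  (1,2) → (1,1).
  (1,3): no empty cell satisfies it; stays.
  (2,3) → (1,2).
Resulting grid:
# # +
. # .
+ . .
Unsatisfied now: (1,3).

1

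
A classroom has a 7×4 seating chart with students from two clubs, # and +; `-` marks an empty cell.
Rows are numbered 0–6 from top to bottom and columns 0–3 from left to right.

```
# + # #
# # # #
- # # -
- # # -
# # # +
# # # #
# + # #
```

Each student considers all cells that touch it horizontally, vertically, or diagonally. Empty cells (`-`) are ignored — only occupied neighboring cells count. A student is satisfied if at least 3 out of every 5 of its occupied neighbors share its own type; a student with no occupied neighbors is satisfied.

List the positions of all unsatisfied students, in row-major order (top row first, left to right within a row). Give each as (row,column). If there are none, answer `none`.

Row 0: (0,0)# 2/3 ok · (0,1)+ 0/5 unhappy · (0,2)# 4/5 ok · (0,3)# 3/3 ok
Row 1: (1,0)# 3/4 ok · (1,1)# 6/7 ok · (1,2)# 6/7 ok · (1,3)# 4/4 ok
Row 2: (2,1)# 6/6 ok · (2,2)# 6/6 ok
Row 3: (3,1)# 6/6 ok · (3,2)# 5/6 ok
Row 4: (4,0)# 4/4 ok · (4,1)# 7/7 ok · (4,2)# 6/7 ok · (4,3)+ 0/4 unhappy
Row 5: (5,0)# 4/5 ok · (5,1)# 7/8 ok · (5,2)# 6/8 ok · (5,3)# 4/5 ok
Row 6: (6,0)# 2/3 ok · (6,1)+ 0/5 unhappy · (6,2)# 4/5 ok · (6,3)# 3/3 ok

(0,1), (4,3), (6,1)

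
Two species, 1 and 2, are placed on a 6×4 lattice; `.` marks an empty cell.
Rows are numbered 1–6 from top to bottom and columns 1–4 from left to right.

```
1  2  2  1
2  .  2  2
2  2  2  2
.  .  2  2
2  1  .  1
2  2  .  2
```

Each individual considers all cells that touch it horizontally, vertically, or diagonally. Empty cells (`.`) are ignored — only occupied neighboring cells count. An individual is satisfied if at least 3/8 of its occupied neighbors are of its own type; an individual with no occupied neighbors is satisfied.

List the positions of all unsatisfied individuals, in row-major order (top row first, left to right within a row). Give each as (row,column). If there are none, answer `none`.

(1,1), (1,4), (5,2), (5,4), (6,4)

Row 1: (1,1)1 0/2 unhappy · (1,2)2 3/4 ok · (1,3)2 3/4 ok · (1,4)1 0/3 unhappy
Row 2: (2,1)2 3/4 ok · (2,3)2 6/7 ok · (2,4)2 4/5 ok
Row 3: (3,1)2 2/2 ok · (3,2)2 5/5 ok · (3,3)2 6/6 ok · (3,4)2 5/5 ok
Row 4: (4,3)2 4/6 ok · (4,4)2 3/4 ok
Row 5: (5,1)2 2/3 ok · (5,2)1 0/4 unhappy · (5,4)1 0/3 unhappy
Row 6: (6,1)2 2/3 ok · (6,2)2 2/3 ok · (6,4)2 0/1 unhappy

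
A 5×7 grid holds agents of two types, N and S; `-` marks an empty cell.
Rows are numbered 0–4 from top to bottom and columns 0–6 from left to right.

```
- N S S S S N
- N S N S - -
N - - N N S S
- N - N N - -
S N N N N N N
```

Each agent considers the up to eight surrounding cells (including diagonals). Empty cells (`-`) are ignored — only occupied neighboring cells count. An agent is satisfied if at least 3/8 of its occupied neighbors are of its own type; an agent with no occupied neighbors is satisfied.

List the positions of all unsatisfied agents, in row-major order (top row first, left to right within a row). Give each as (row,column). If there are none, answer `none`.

(0,1), (0,6), (1,2), (1,3), (4,0)

Row 0: (0,1)N 1/3 unhappy · (0,2)S 2/5 ok · (0,3)S 4/5 ok · (0,4)S 3/4 ok · (0,5)S 2/3 ok · (0,6)N 0/1 unhappy
Row 1: (1,1)N 2/4 ok · (1,2)S 2/6 unhappy · (1,3)N 2/7 unhappy · (1,4)S 4/7 ok
Row 2: (2,0)N 2/2 ok · (2,3)N 4/6 ok · (2,4)N 4/6 ok · (2,5)S 2/4 ok · (2,6)S 1/1 ok
Row 3: (3,1)N 3/4 ok · (3,3)N 6/6 ok · (3,4)N 6/7 ok
Row 4: (4,0)S 0/2 unhappy · (4,1)N 2/3 ok · (4,2)N 4/4 ok · (4,3)N 4/4 ok · (4,4)N 4/4 ok · (4,5)N 3/3 ok · (4,6)N 1/1 ok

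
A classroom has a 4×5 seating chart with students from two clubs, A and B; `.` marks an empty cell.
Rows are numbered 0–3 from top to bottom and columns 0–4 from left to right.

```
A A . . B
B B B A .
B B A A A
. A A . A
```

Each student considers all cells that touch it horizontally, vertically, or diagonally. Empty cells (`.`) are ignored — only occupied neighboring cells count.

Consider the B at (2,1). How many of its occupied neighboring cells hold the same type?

Occupied neighbors of (2,1): (1,0)=B, (1,1)=B, (1,2)=B, (2,0)=B, (2,2)=A, (3,1)=A, (3,2)=A.
Same type (B): 4 of 7.

4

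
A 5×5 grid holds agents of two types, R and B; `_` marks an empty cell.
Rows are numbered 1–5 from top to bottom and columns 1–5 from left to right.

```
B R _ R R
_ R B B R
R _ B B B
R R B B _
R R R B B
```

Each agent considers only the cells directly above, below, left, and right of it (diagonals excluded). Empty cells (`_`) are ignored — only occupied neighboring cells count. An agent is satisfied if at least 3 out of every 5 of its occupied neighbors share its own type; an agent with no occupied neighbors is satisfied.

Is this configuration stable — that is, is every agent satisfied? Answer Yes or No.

No

Row 1: (1,1)B 0/1 ✗ · (1,2)R 1/2 ✗ · (1,4)R 1/2 ✗ · (1,5)R 2/2 ✓
Row 2: (2,2)R 1/2 ✗ · (2,3)B 2/3 ✓ · (2,4)B 2/4 ✗ · (2,5)R 1/3 ✗
Row 3: (3,1)R 1/1 ✓ · (3,3)B 3/3 ✓ · (3,4)B 4/4 ✓ · (3,5)B 1/2 ✗
Row 4: (4,1)R 3/3 ✓ · (4,2)R 2/3 ✓ · (4,3)B 2/4 ✗ · (4,4)B 3/3 ✓
Row 5: (5,1)R 2/2 ✓ · (5,2)R 3/3 ✓ · (5,3)R 1/3 ✗ · (5,4)B 2/3 ✓ · (5,5)B 1/1 ✓
For instance (1,1) has only 0/1 same-type neighbors, below 3/5.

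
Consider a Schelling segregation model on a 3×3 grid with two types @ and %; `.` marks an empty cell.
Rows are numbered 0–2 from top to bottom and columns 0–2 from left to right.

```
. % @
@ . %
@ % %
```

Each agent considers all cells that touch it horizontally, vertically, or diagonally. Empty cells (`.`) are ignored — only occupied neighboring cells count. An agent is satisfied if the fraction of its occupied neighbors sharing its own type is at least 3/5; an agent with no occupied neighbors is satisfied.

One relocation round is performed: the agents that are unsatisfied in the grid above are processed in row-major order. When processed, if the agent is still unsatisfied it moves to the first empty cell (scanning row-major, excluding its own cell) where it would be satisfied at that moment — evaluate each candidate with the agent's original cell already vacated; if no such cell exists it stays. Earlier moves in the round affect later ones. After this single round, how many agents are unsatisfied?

Initially unsatisfied (in order): (0,1), (0,2), (1,0), (2,0), (2,1).
  (0,1): no empty cell satisfies it; stays.
  (0,2): no empty cell satisfies it; stays.
  (1,0): no empty cell satisfies it; stays.
  (2,0): no empty cell satisfies it; stays.
  (2,1): no empty cell satisfies it; stays.
Resulting grid:
. % @
@ . %
@ % %
Unsatisfied now: (0,1), (0,2), (1,0), (2,0), (2,1).

5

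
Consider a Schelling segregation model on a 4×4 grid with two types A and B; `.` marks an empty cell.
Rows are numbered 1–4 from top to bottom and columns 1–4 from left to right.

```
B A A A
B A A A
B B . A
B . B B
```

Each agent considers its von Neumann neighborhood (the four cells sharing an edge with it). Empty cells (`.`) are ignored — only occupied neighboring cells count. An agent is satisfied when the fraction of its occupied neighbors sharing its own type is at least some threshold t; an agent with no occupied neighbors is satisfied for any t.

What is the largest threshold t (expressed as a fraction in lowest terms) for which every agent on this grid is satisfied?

(1,1)B 1/2
(1,2)A 2/3
(1,3)A 3/3
(1,4)A 2/2
(2,1)B 2/3
(2,2)A 2/4
(2,3)A 3/3
(2,4)A 3/3
(3,1)B 3/3
(3,2)B 1/2
(3,4)A 1/2
(4,1)B 1/1
(4,3)B 1/1
(4,4)B 1/2
The smallest same-type fraction is 1/2 at (1,1), which reduces to 1/2. Any threshold above that leaves this agent unsatisfied.

1/2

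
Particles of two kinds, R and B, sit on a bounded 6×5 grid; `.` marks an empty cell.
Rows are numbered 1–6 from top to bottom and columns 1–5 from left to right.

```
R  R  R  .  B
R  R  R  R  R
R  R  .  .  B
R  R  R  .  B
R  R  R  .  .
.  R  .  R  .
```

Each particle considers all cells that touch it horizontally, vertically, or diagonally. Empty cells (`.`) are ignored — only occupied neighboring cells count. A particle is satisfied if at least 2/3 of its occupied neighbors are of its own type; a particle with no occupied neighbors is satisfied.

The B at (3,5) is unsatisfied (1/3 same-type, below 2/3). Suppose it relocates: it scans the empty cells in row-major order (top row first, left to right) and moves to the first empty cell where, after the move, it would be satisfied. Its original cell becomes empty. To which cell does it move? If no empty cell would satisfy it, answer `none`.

Vacating (3,5). Empty cells in order:
  (1,4): 1/5 same-type → still unsatisfied.
  (3,3): 0/6 same-type → still unsatisfied.
  (3,4): 1/5 same-type → still unsatisfied.
  (4,4): 1/3 same-type → still unsatisfied.
  (5,4): 1/4 same-type → still unsatisfied.
  (5,5): 1/2 same-type → still unsatisfied.
  (6,1): 0/3 same-type → still unsatisfied.
  (6,3): 0/4 same-type → still unsatisfied.
  (6,5): 0/1 same-type → still unsatisfied.

none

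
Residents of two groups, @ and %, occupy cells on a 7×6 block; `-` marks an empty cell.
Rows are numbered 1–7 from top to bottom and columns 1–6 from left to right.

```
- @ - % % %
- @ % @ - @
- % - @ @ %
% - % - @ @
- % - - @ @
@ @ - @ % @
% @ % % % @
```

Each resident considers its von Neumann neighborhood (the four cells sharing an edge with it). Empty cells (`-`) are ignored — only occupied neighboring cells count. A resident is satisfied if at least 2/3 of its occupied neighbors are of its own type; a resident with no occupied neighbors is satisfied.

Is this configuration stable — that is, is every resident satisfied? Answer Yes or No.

No

(1,2)@ 1/1 ok
(1,4)% 1/2 unhappy
(1,5)% 2/2 ok
(1,6)% 1/2 unhappy
(2,2)@ 1/3 unhappy
(2,3)% 0/2 unhappy
(2,4)@ 1/3 unhappy
(2,6)@ 0/2 unhappy
(3,2)% 0/1 unhappy
(3,4)@ 2/2 ok
(3,5)@ 2/3 ok
(3,6)% 0/3 unhappy
(4,1)% 0/0 ok
(4,3)% 0/0 ok
(4,5)@ 3/3 ok
(4,6)@ 2/3 ok
(5,2)% 0/1 unhappy
(5,5)@ 2/3 ok
(5,6)@ 3/3 ok
(6,1)@ 1/2 unhappy
(6,2)@ 2/3 ok
(6,4)@ 0/2 unhappy
(6,5)% 1/4 unhappy
(6,6)@ 2/3 ok
(7,1)% 0/2 unhappy
(7,2)@ 1/3 unhappy
(7,3)% 1/2 unhappy
(7,4)% 2/3 ok
(7,5)% 2/3 ok
(7,6)@ 1/2 unhappy
For instance (1,4) has only 1/2 same-type neighbors, below 2/3.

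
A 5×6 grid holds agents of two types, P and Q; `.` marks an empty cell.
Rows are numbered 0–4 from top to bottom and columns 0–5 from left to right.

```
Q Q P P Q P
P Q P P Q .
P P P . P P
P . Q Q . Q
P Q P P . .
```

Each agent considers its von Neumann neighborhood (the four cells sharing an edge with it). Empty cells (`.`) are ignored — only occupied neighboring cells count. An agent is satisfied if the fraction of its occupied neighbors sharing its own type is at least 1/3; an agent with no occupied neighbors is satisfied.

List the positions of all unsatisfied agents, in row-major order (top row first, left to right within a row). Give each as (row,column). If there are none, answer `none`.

(0,0)Q 1/2 ok
(0,1)Q 2/3 ok
(0,2)P 2/3 ok
(0,3)P 2/3 ok
(0,4)Q 1/3 ok
(0,5)P 0/1 unhappy
(1,0)P 1/3 ok
(1,1)Q 1/4 unhappy
(1,2)P 3/4 ok
(1,3)P 2/3 ok
(1,4)Q 1/3 ok
(2,0)P 3/3 ok
(2,1)P 2/3 ok
(2,2)P 2/3 ok
(2,4)P 1/2 ok
(2,5)P 1/2 ok
(3,0)P 2/2 ok
(3,2)Q 1/3 ok
(3,3)Q 1/2 ok
(3,5)Q 0/1 unhappy
(4,0)P 1/2 ok
(4,1)Q 0/2 unhappy
(4,2)P 1/3 ok
(4,3)P 1/2 ok

(0,5), (1,1), (3,5), (4,1)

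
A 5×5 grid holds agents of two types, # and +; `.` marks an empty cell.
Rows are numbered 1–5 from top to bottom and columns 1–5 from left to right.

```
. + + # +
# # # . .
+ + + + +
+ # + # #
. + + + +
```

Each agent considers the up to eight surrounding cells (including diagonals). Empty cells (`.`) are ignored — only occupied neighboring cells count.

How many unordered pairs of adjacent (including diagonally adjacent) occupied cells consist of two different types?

33

Scan each occupied cell's neighbors to the right and below (and the two forward diagonals) so each pair is counted once.
From row 1: 7 unlike of 9 pairs (running 7/9).
From row 2: 8 unlike of 10 pairs (running 15/19).
From row 3: 8 unlike of 17 pairs (running 23/36).
From row 4: 10 unlike of 15 pairs (running 33/51).
From row 5: 0 unlike of 3 pairs (running 33/54).
Total adjacent occupied pairs: 54; unlike-type pairs: 33.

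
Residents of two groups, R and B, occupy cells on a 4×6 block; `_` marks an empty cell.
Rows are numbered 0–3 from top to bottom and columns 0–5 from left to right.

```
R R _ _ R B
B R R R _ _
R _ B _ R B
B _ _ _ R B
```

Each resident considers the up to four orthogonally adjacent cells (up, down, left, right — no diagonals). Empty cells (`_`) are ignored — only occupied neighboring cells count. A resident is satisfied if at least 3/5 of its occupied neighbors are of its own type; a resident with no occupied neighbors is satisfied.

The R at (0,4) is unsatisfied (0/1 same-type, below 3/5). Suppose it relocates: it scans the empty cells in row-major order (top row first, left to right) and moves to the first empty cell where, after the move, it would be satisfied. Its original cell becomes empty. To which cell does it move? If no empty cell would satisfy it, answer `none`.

Vacating (0,4). Empty cells in order:
  (0,2): 2/2 same-type → satisfied — stop here.

(0,2)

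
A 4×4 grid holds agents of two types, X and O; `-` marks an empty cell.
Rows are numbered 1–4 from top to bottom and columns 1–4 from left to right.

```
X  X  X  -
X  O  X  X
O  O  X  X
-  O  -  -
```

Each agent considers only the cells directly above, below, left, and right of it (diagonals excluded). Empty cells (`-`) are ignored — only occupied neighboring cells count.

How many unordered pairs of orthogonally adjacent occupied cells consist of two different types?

5

Scan each occupied cell's neighbors to the right and below so each pair is counted once.
From row 1: 1 unlike of 5 pairs (running 1/5).
From row 2: 3 unlike of 7 pairs (running 4/12).
From row 3: 1 unlike of 4 pairs (running 5/16).
Total adjacent occupied pairs: 16; unlike-type pairs: 5.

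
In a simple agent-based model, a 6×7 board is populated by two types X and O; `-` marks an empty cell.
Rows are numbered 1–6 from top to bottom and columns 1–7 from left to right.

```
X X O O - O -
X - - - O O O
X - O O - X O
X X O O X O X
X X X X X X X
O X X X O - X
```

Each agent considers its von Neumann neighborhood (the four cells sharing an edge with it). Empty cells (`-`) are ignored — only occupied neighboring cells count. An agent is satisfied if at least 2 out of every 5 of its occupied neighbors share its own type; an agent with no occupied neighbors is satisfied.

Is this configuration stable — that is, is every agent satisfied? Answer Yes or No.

No

(1,1)X 2/2 ok
(1,2)X 1/2 ok
(1,3)O 1/2 ok
(1,4)O 1/1 ok
(1,6)O 1/1 ok
(2,1)X 2/2 ok
(2,5)O 1/1 ok
(2,6)O 3/4 ok
(2,7)O 2/2 ok
(3,1)X 2/2 ok
(3,3)O 2/2 ok
(3,4)O 2/2 ok
(3,6)X 0/3 unhappy
(3,7)O 1/3 unhappy
(4,1)X 3/3 ok
(4,2)X 2/3 ok
(4,3)O 2/4 ok
(4,4)O 2/4 ok
(4,5)X 1/3 unhappy
(4,6)O 0/4 unhappy
(4,7)X 1/3 unhappy
(5,1)X 2/3 ok
(5,2)X 4/4 ok
(5,3)X 3/4 ok
(5,4)X 3/4 ok
(5,5)X 3/4 ok
(5,6)X 2/3 ok
(5,7)X 3/3 ok
(6,1)O 0/2 unhappy
(6,2)X 2/3 ok
(6,3)X 3/3 ok
(6,4)X 2/3 ok
(6,5)O 0/2 unhappy
(6,7)X 1/1 ok
For instance (3,6) has only 0/3 same-type neighbors, below 2/5.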